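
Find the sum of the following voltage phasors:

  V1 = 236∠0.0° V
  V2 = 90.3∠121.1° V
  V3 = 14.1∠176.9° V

Step 1 — Convert each phasor to rectangular form:
  V1 = 236·(cos(0.0°) + j·sin(0.0°)) = 236 V
  V2 = 90.3·(cos(121.1°) + j·sin(121.1°)) = -46.64 + j77.32 V
  V3 = 14.1·(cos(176.9°) + j·sin(176.9°)) = -14.08 + j0.7625 V
Step 2 — Sum components: V_total = 175.3 + j78.08 V.
Step 3 — Convert to polar: |V_total| = 191.9 V, ∠V_total = 24.0°.

V_total = 191.9∠24.0° V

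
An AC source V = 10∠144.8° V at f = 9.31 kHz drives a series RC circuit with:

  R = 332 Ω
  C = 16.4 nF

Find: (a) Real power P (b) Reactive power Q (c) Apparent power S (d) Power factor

Step 1 — Angular frequency: ω = 2π·f = 2π·9310 = 5.85e+04 rad/s.
Step 2 — Component impedances:
  R: Z = R = 332 Ω
  C: Z = 1/(jωC) = -j/(ω·C) = 0 - j1042 Ω
Step 3 — Series combination: Z_total = R + C = 332 - j1042 Ω = 1094∠-72.3° Ω.
Step 4 — Source phasor: V = 10∠144.8° V = -8.171 + j5.764 V.
Step 5 — Current: I = V / Z = -0.007287 - j0.005518 A = 0.009141∠-142.9° A.
Step 6 — Complex power: S = V·I* = 0.02774 - j0.0871 VA.
Step 7 — Real power: P = Re(S) = 0.02774 W.
Step 8 — Reactive power: Q = Im(S) = -0.0871 VAR.
Step 9 — Apparent power: |S| = 0.09141 VA.
Step 10 — Power factor: PF = P/|S| = 0.3035 (leading).

(a) P = 0.02774 W  (b) Q = -0.0871 VAR  (c) S = 0.09141 VA  (d) PF = 0.3035 (leading)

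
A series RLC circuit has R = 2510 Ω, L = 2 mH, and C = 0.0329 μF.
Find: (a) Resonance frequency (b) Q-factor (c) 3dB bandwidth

Step 1 — Resonance: ω₀ = 1/√(LC) = 1/√(0.002·3.29e-08) = 1.233e+05 rad/s.
Step 2 — f₀ = ω₀/(2π) = 1.962e+04 Hz.
Step 3 — Series Q: Q = ω₀L/R = 1.233e+05·0.002/2510 = 0.09823.
Step 4 — Bandwidth: Δω = ω₀/Q = 1.255e+06 rad/s; BW = Δω/(2π) = 1.997e+05 Hz.

(a) f₀ = 1.962e+04 Hz  (b) Q = 0.09823  (c) BW = 1.997e+05 Hz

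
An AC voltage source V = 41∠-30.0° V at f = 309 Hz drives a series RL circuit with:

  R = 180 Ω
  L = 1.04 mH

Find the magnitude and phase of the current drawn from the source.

Step 1 — Angular frequency: ω = 2π·f = 2π·309 = 1942 rad/s.
Step 2 — Component impedances:
  R: Z = R = 180 Ω
  L: Z = jωL = j·1942·0.00104 = 0 + j2.019 Ω
Step 3 — Series combination: Z_total = R + L = 180 + j2.019 Ω = 180∠0.6° Ω.
Step 4 — Source phasor: V = 41∠-30.0° V = 35.51 - j20.5 V.
Step 5 — Ohm's law: I = V / Z_total = (35.51 - j20.5) / (180 + j2.019) = 0.196 - j0.1161 A.
Step 6 — Convert to polar: |I| = 0.2278 A, ∠I = -30.6°.

I = 0.2278∠-30.6° A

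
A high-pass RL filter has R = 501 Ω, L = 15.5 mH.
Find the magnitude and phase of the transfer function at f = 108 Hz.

Step 1 — Angular frequency: ω = 2π·108 = 678.6 rad/s.
Step 2 — Transfer function: H(jω) = jωL/(R + jωL).
Step 3 — Numerator jωL = j·10.52; denominator R + jωL = 501 + j10.52.
Step 4 — H = 0.0004406 + j0.02098.
Step 5 — Magnitude: |H| = 0.02099 (-33.6 dB); phase: φ = 88.8°.

|H| = 0.02099 (-33.6 dB), φ = 88.8°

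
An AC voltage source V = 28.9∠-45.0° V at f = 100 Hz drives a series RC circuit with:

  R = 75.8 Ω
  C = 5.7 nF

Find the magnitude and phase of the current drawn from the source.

Step 1 — Angular frequency: ω = 2π·f = 2π·100 = 628.3 rad/s.
Step 2 — Component impedances:
  R: Z = R = 75.8 Ω
  C: Z = 1/(jωC) = -j/(ω·C) = 0 - j2.792e+05 Ω
Step 3 — Series combination: Z_total = R + C = 75.8 - j2.792e+05 Ω = 2.792e+05∠-90.0° Ω.
Step 4 — Source phasor: V = 28.9∠-45.0° V = 20.44 - j20.44 V.
Step 5 — Ohm's law: I = V / Z_total = (20.44 - j20.44) / (75.8 - j2.792e+05) = 7.321e-05 + j7.317e-05 A.
Step 6 — Convert to polar: |I| = 0.0001035 A, ∠I = 45.0°.

I = 0.0001035∠45.0° A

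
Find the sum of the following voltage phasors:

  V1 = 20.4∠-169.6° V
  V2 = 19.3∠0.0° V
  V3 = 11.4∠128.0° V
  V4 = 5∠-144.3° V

Step 1 — Convert each phasor to rectangular form:
  V1 = 20.4·(cos(-169.6°) + j·sin(-169.6°)) = -20.06 - j3.683 V
  V2 = 19.3·(cos(0.0°) + j·sin(0.0°)) = 19.3 V
  V3 = 11.4·(cos(128.0°) + j·sin(128.0°)) = -7.019 + j8.983 V
  V4 = 5·(cos(-144.3°) + j·sin(-144.3°)) = -4.06 - j2.918 V
Step 2 — Sum components: V_total = -11.84 + j2.383 V.
Step 3 — Convert to polar: |V_total| = 12.08 V, ∠V_total = 168.6°.

V_total = 12.08∠168.6° V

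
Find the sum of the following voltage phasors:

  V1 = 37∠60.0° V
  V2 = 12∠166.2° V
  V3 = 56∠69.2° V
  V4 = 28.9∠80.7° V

Step 1 — Convert each phasor to rectangular form:
  V1 = 37·(cos(60.0°) + j·sin(60.0°)) = 18.5 + j32.04 V
  V2 = 12·(cos(166.2°) + j·sin(166.2°)) = -11.65 + j2.862 V
  V3 = 56·(cos(69.2°) + j·sin(69.2°)) = 19.89 + j52.35 V
  V4 = 28.9·(cos(80.7°) + j·sin(80.7°)) = 4.67 + j28.52 V
Step 2 — Sum components: V_total = 31.4 + j115.8 V.
Step 3 — Convert to polar: |V_total| = 120 V, ∠V_total = 74.8°.

V_total = 120∠74.8° V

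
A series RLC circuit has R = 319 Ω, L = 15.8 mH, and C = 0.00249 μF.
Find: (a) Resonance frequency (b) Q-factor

Step 1 — Resonance condition Im(Z)=0 gives ω₀ = 1/√(LC).
Step 2 — ω₀ = 1/√(0.0158·2.49e-09) = 1.594e+05 rad/s.
Step 3 — f₀ = ω₀/(2π) = 2.537e+04 Hz.
Step 4 — Series Q: Q = ω₀L/R = 1.594e+05·0.0158/319 = 7.897.

(a) f₀ = 2.537e+04 Hz  (b) Q = 7.897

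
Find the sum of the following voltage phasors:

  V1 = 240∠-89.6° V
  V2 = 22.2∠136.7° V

Step 1 — Convert each phasor to rectangular form:
  V1 = 240·(cos(-89.6°) + j·sin(-89.6°)) = 1.676 - j240 V
  V2 = 22.2·(cos(136.7°) + j·sin(136.7°)) = -16.16 + j15.23 V
Step 2 — Sum components: V_total = -14.48 - j224.8 V.
Step 3 — Convert to polar: |V_total| = 225.2 V, ∠V_total = -93.7°.

V_total = 225.2∠-93.7° V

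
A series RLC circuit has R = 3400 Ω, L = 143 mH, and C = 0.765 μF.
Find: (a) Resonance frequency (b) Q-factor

Step 1 — Resonance condition Im(Z)=0 gives ω₀ = 1/√(LC).
Step 2 — ω₀ = 1/√(0.143·7.65e-07) = 3023 rad/s.
Step 3 — f₀ = ω₀/(2π) = 481.2 Hz.
Step 4 — Series Q: Q = ω₀L/R = 3023·0.143/3400 = 0.1272.

(a) f₀ = 481.2 Hz  (b) Q = 0.1272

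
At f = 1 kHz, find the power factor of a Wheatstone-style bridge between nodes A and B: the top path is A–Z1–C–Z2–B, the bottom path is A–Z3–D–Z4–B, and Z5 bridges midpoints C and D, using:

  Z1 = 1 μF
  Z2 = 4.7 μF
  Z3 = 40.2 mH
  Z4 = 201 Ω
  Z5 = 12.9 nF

Step 1 — Angular frequency: ω = 2π·f = 2π·1000 = 6283 rad/s.
Step 2 — Component impedances:
  Z1: Z = 1/(jωC) = -j/(ω·C) = 0 - j159.2 Ω
  Z2: Z = 1/(jωC) = -j/(ω·C) = 0 - j33.86 Ω
  Z3: Z = jωL = j·6283·0.0402 = 0 + j252.6 Ω
  Z4: Z = R = 201 Ω
  Z5: Z = 1/(jωC) = -j/(ω·C) = 0 - j1.234e+04 Ω
Step 3 — Bridge requires nodal analysis (the Z5 bridge couples midpoints C and D, so the two paths cannot be reduced to a simple series/parallel combination). Setting node B to ground and injecting 1 A at node A, the 3-node admittance system at A, C, D solves to V_A = Z_AB = 172.2 - j242.6 Ω = 297.5∠-54.6° Ω.
Step 4 — Power factor: PF = cos(φ) = Re(Z)/|Z| = 172.2/297.5 = 0.5788.
Step 5 — Type: Im(Z) = -242.6 ⇒ leading (phase φ = -54.6°).

PF = 0.5788 (leading, φ = -54.6°)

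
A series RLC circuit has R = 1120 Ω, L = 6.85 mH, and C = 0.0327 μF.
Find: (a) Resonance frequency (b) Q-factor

Step 1 — Resonance condition Im(Z)=0 gives ω₀ = 1/√(LC).
Step 2 — ω₀ = 1/√(0.00685·3.27e-08) = 6.682e+04 rad/s.
Step 3 — f₀ = ω₀/(2π) = 1.063e+04 Hz.
Step 4 — Series Q: Q = ω₀L/R = 6.682e+04·0.00685/1120 = 0.4087.

(a) f₀ = 1.063e+04 Hz  (b) Q = 0.4087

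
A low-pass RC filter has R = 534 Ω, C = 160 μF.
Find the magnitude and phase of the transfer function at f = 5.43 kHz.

Step 1 — Angular frequency: ω = 2π·5430 = 3.412e+04 rad/s.
Step 2 — Transfer function: H(jω) = 1/(1 + jωRC).
Step 3 — Denominator: 1 + jωRC = 1 + j·3.412e+04·534·0.00016 = 1 + j2915.
Step 4 — H = 1.177e-07 - j0.0003431.
Step 5 — Magnitude: |H| = 0.0003431 (-69.3 dB); phase: φ = -90.0°.

|H| = 0.0003431 (-69.3 dB), φ = -90.0°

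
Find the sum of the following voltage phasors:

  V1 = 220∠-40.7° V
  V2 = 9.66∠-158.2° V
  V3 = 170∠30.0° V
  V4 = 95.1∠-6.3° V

Step 1 — Convert each phasor to rectangular form:
  V1 = 220·(cos(-40.7°) + j·sin(-40.7°)) = 166.8 - j143.5 V
  V2 = 9.66·(cos(-158.2°) + j·sin(-158.2°)) = -8.969 - j3.587 V
  V3 = 170·(cos(30.0°) + j·sin(30.0°)) = 147.2 + j85 V
  V4 = 95.1·(cos(-6.3°) + j·sin(-6.3°)) = 94.53 - j10.44 V
Step 2 — Sum components: V_total = 399.6 - j72.48 V.
Step 3 — Convert to polar: |V_total| = 406.1 V, ∠V_total = -10.3°.

V_total = 406.1∠-10.3° V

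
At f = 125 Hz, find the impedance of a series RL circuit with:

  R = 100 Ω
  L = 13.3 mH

Step 1 — Angular frequency: ω = 2π·f = 2π·125 = 785.4 rad/s.
Step 2 — Component impedances:
  R: Z = R = 100 Ω
  L: Z = jωL = j·785.4·0.0133 = 0 + j10.45 Ω
Step 3 — Series combination: Z_total = R + L = 100 + j10.45 Ω = 100.5∠6.0° Ω.

Z = 100 + j10.45 Ω = 100.5∠6.0° Ω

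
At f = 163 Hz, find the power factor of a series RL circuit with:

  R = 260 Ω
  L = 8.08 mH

Step 1 — Angular frequency: ω = 2π·f = 2π·163 = 1024 rad/s.
Step 2 — Component impedances:
  R: Z = R = 260 Ω
  L: Z = jωL = j·1024·0.00808 = 0 + j8.275 Ω
Step 3 — Series combination: Z_total = R + L = 260 + j8.275 Ω = 260.1∠1.8° Ω.
Step 4 — Power factor: PF = cos(φ) = Re(Z)/|Z| = 260/260.13 = 0.9995.
Step 5 — Type: Im(Z) = 8.275 ⇒ lagging (phase φ = 1.8°).

PF = 0.9995 (lagging, φ = 1.8°)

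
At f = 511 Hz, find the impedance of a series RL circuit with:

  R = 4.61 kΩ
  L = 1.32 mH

Step 1 — Angular frequency: ω = 2π·f = 2π·511 = 3211 rad/s.
Step 2 — Component impedances:
  R: Z = R = 4610 Ω
  L: Z = jωL = j·3211·0.00132 = 0 + j4.238 Ω
Step 3 — Series combination: Z_total = R + L = 4610 + j4.238 Ω = 4610∠0.1° Ω.

Z = 4610 + j4.238 Ω = 4610∠0.1° Ω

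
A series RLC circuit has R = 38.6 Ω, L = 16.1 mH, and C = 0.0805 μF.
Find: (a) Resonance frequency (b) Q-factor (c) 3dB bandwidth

Step 1 — Resonance: ω₀ = 1/√(LC) = 1/√(0.0161·8.05e-08) = 2.778e+04 rad/s.
Step 2 — f₀ = ω₀/(2π) = 4421 Hz.
Step 3 — Series Q: Q = ω₀L/R = 2.778e+04·0.0161/38.6 = 11.59.
Step 4 — Bandwidth: Δω = ω₀/Q = 2398 rad/s; BW = Δω/(2π) = 381.6 Hz.

(a) f₀ = 4421 Hz  (b) Q = 11.59  (c) BW = 381.6 Hz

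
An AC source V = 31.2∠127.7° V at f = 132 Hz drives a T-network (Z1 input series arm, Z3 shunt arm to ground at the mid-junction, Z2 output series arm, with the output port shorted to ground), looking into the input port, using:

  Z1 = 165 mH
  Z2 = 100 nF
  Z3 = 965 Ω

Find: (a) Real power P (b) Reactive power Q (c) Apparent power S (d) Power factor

Step 1 — Angular frequency: ω = 2π·f = 2π·132 = 829.4 rad/s.
Step 2 — Component impedances:
  Z1: Z = jωL = j·829.4·0.165 = 0 + j136.8 Ω
  Z2: Z = 1/(jωC) = -j/(ω·C) = 0 - j1.206e+04 Ω
  Z3: Z = R = 965 Ω
Step 3 — With the output port shorted to ground, the output series arm Z2 runs from the junction to ground; the shunt arm Z3 also runs from the junction to ground. They appear in parallel: Z3 || Z2 = 958.9 - j76.74 Ω.
Step 4 — Series with input arm Z1: Z_in = Z1 + (Z3 || Z2) = 958.9 + j60.11 Ω = 960.7∠3.6° Ω.
Step 5 — Source phasor: V = 31.2∠127.7° V = -19.08 + j24.69 V.
Step 6 — Current: I = V / Z = -0.01821 + j0.02689 A = 0.03247∠124.1° A.
Step 7 — Complex power: S = V·I* = 1.011 + j0.06339 VA.
Step 8 — Real power: P = Re(S) = 1.011 W.
Step 9 — Reactive power: Q = Im(S) = 0.06339 VAR.
Step 10 — Apparent power: |S| = 1.013 VA.
Step 11 — Power factor: PF = P/|S| = 0.998 (lagging).

(a) P = 1.011 W  (b) Q = 0.06339 VAR  (c) S = 1.013 VA  (d) PF = 0.998 (lagging)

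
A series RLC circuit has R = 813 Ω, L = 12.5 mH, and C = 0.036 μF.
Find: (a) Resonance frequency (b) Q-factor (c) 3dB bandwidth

Step 1 — Resonance condition Im(Z)=0 gives ω₀ = 1/√(LC).
Step 2 — ω₀ = 1/√(0.0125·3.6e-08) = 4.714e+04 rad/s.
Step 3 — f₀ = ω₀/(2π) = 7503 Hz.
Step 4 — Series Q: Q = ω₀L/R = 4.714e+04·0.0125/813 = 0.7248.
Step 5 — 3dB bandwidth: Δω = ω₀/Q = 6.504e+04 rad/s; BW = Δω/(2π) = 1.035e+04 Hz.

(a) f₀ = 7503 Hz  (b) Q = 0.7248  (c) BW = 1.035e+04 Hz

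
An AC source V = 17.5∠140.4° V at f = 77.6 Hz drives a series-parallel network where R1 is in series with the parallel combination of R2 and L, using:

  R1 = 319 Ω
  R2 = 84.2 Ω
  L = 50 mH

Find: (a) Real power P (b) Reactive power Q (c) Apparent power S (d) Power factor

Step 1 — Angular frequency: ω = 2π·f = 2π·77.6 = 487.6 rad/s.
Step 2 — Component impedances:
  R1: Z = R = 319 Ω
  R2: Z = R = 84.2 Ω
  L: Z = jωL = j·487.6·0.05 = 0 + j24.38 Ω
Step 3 — Parallel branch: R2 || L = 1/(1/R2 + 1/L) = 6.513 + j22.49 Ω.
Step 4 — Series with R1: Z_total = R1 + (R2 || L) = 325.5 + j22.49 Ω = 326.3∠4.0° Ω.
Step 5 — Source phasor: V = 17.5∠140.4° V = -13.48 + j11.15 V.
Step 6 — Current: I = V / Z = -0.03887 + j0.03695 A = 0.05363∠136.4° A.
Step 7 — Complex power: S = V·I* = 0.9364 + j0.0647 VA.
Step 8 — Real power: P = Re(S) = 0.9364 W.
Step 9 — Reactive power: Q = Im(S) = 0.0647 VAR.
Step 10 — Apparent power: |S| = 0.9386 VA.
Step 11 — Power factor: PF = P/|S| = 0.9976 (lagging).

(a) P = 0.9364 W  (b) Q = 0.0647 VAR  (c) S = 0.9386 VA  (d) PF = 0.9976 (lagging)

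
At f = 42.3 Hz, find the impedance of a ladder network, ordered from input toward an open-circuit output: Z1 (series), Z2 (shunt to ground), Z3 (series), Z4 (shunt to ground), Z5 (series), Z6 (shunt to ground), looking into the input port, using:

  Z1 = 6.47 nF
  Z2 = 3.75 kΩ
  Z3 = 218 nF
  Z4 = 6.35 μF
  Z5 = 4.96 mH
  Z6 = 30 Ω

Step 1 — Angular frequency: ω = 2π·f = 2π·42.3 = 265.8 rad/s.
Step 2 — Component impedances:
  Z1: Z = 1/(jωC) = -j/(ω·C) = 0 - j5.815e+05 Ω
  Z2: Z = R = 3750 Ω
  Z3: Z = 1/(jωC) = -j/(ω·C) = 0 - j1.726e+04 Ω
  Z4: Z = 1/(jωC) = -j/(ω·C) = 0 - j592.5 Ω
  Z5: Z = jωL = j·265.8·0.00496 = 0 + j1.318 Ω
  Z6: Z = R = 30 Ω
Step 3 — Ladder network (open output): work backward from the far end, alternating series and parallel combinations. Z_in = 3580 - j5.823e+05 Ω = 5.823e+05∠-89.6° Ω.

Z = 3580 - j5.823e+05 Ω = 5.823e+05∠-89.6° Ω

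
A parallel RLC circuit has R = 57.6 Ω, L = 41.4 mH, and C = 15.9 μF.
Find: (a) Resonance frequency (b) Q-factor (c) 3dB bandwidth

Step 1 — Resonance: ω₀ = 1/√(LC) = 1/√(0.0414·1.59e-05) = 1233 rad/s.
Step 2 — f₀ = ω₀/(2π) = 196.2 Hz.
Step 3 — Parallel Q: Q = R/(ω₀L) = 57.6/(1233·0.0414) = 1.129.
Step 4 — Bandwidth: Δω = ω₀/Q = 1092 rad/s; BW = Δω/(2π) = 173.8 Hz.

(a) f₀ = 196.2 Hz  (b) Q = 1.129  (c) BW = 173.8 Hz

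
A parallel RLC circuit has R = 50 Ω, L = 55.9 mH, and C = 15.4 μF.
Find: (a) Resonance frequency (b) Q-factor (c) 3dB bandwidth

Step 1 — Resonance: ω₀ = 1/√(LC) = 1/√(0.0559·1.54e-05) = 1078 rad/s.
Step 2 — f₀ = ω₀/(2π) = 171.5 Hz.
Step 3 — Parallel Q: Q = R/(ω₀L) = 50/(1078·0.0559) = 0.8299.
Step 4 — Bandwidth: Δω = ω₀/Q = 1299 rad/s; BW = Δω/(2π) = 206.7 Hz.

(a) f₀ = 171.5 Hz  (b) Q = 0.8299  (c) BW = 206.7 Hz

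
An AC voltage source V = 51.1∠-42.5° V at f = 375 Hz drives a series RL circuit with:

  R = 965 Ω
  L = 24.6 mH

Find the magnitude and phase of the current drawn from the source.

Step 1 — Angular frequency: ω = 2π·f = 2π·375 = 2356 rad/s.
Step 2 — Component impedances:
  R: Z = R = 965 Ω
  L: Z = jωL = j·2356·0.0246 = 0 + j57.96 Ω
Step 3 — Series combination: Z_total = R + L = 965 + j57.96 Ω = 966.7∠3.4° Ω.
Step 4 — Source phasor: V = 51.1∠-42.5° V = 37.67 - j34.52 V.
Step 5 — Ohm's law: I = V / Z_total = (37.67 - j34.52) / (965 + j57.96) = 0.03676 - j0.03798 A.
Step 6 — Convert to polar: |I| = 0.05286 A, ∠I = -45.9°.

I = 0.05286∠-45.9° A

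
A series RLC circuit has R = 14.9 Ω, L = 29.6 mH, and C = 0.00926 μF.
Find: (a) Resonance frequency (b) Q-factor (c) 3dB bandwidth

Step 1 — Resonance: ω₀ = 1/√(LC) = 1/√(0.0296·9.26e-09) = 6.04e+04 rad/s.
Step 2 — f₀ = ω₀/(2π) = 9613 Hz.
Step 3 — Series Q: Q = ω₀L/R = 6.04e+04·0.0296/14.9 = 120.
Step 4 — Bandwidth: Δω = ω₀/Q = 503.4 rad/s; BW = Δω/(2π) = 80.12 Hz.

(a) f₀ = 9613 Hz  (b) Q = 120  (c) BW = 80.12 Hz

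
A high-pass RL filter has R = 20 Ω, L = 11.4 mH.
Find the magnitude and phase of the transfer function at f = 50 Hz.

Step 1 — Angular frequency: ω = 2π·50 = 314.2 rad/s.
Step 2 — Transfer function: H(jω) = jωL/(R + jωL).
Step 3 — Numerator jωL = j·3.581; denominator R + jωL = 20 + j3.581.
Step 4 — H = 0.03107 + j0.1735.
Step 5 — Magnitude: |H| = 0.1763 (-15.1 dB); phase: φ = 79.8°.

|H| = 0.1763 (-15.1 dB), φ = 79.8°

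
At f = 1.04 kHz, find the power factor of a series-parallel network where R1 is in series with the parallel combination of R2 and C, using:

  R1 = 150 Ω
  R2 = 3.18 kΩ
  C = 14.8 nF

Step 1 — Angular frequency: ω = 2π·f = 2π·1040 = 6535 rad/s.
Step 2 — Component impedances:
  R1: Z = R = 150 Ω
  R2: Z = R = 3180 Ω
  C: Z = 1/(jωC) = -j/(ω·C) = 0 - j1.034e+04 Ω
Step 3 — Parallel branch: R2 || C = 1/(1/R2 + 1/C) = 2905 - j893.5 Ω.
Step 4 — Series with R1: Z_total = R1 + (R2 || C) = 3055 - j893.5 Ω = 3183∠-16.3° Ω.
Step 5 — Power factor: PF = cos(φ) = Re(Z)/|Z| = 3055/3183 = 0.9598.
Step 6 — Type: Im(Z) = -893.5 ⇒ leading (phase φ = -16.3°).

PF = 0.9598 (leading, φ = -16.3°)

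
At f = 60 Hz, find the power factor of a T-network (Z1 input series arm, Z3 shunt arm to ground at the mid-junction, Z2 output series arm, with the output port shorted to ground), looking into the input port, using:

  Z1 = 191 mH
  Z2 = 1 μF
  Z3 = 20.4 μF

Step 1 — Angular frequency: ω = 2π·f = 2π·60 = 377 rad/s.
Step 2 — Component impedances:
  Z1: Z = jωL = j·377·0.191 = 0 + j72.01 Ω
  Z2: Z = 1/(jωC) = -j/(ω·C) = 0 - j2653 Ω
  Z3: Z = 1/(jωC) = -j/(ω·C) = 0 - j130 Ω
Step 3 — With the output port shorted to ground, the output series arm Z2 runs from the junction to ground; the shunt arm Z3 also runs from the junction to ground. They appear in parallel: Z3 || Z2 = 0 - j124 Ω.
Step 4 — Series with input arm Z1: Z_in = Z1 + (Z3 || Z2) = 0 - j51.95 Ω = 51.95∠-90.0° Ω.
Step 5 — Power factor: PF = cos(φ) = Re(Z)/|Z| = 0/51.95 = 0.
Step 6 — Type: Im(Z) = -51.95 ⇒ leading (phase φ = -90.0°).

PF = 0 (leading, φ = -90.0°)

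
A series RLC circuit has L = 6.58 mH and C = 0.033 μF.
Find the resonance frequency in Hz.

Step 1 — Resonance condition Im(Z)=0 gives ω₀ = 1/√(LC).
Step 2 — ω₀ = 1/√(0.00658·3.3e-08) = 6.786e+04 rad/s.
Step 3 — f₀ = ω₀/(2π) = 1.08e+04 Hz.

f₀ = 1.08e+04 Hz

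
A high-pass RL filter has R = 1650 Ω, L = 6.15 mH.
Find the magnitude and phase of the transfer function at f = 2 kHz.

Step 1 — Angular frequency: ω = 2π·2000 = 1.257e+04 rad/s.
Step 2 — Transfer function: H(jω) = jωL/(R + jωL).
Step 3 — Numerator jωL = j·77.28; denominator R + jωL = 1650 + j77.28.
Step 4 — H = 0.002189 + j0.04674.
Step 5 — Magnitude: |H| = 0.04679 (-26.6 dB); phase: φ = 87.3°.

|H| = 0.04679 (-26.6 dB), φ = 87.3°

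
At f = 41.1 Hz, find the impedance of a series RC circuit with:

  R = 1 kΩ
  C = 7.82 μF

Step 1 — Angular frequency: ω = 2π·f = 2π·41.1 = 258.2 rad/s.
Step 2 — Component impedances:
  R: Z = R = 1000 Ω
  C: Z = 1/(jωC) = -j/(ω·C) = 0 - j495.2 Ω
Step 3 — Series combination: Z_total = R + C = 1000 - j495.2 Ω = 1116∠-26.3° Ω.

Z = 1000 - j495.2 Ω = 1116∠-26.3° Ω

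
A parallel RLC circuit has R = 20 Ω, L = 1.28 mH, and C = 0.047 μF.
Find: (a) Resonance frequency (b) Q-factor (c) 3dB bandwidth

Step 1 — Resonance: ω₀ = 1/√(LC) = 1/√(0.00128·4.7e-08) = 1.289e+05 rad/s.
Step 2 — f₀ = ω₀/(2π) = 2.052e+04 Hz.
Step 3 — Parallel Q: Q = R/(ω₀L) = 20/(1.289e+05·0.00128) = 0.1212.
Step 4 — Bandwidth: Δω = ω₀/Q = 1.064e+06 rad/s; BW = Δω/(2π) = 1.693e+05 Hz.

(a) f₀ = 2.052e+04 Hz  (b) Q = 0.1212  (c) BW = 1.693e+05 Hz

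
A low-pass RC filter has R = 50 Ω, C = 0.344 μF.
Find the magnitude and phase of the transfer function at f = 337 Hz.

Step 1 — Angular frequency: ω = 2π·337 = 2117 rad/s.
Step 2 — Transfer function: H(jω) = 1/(1 + jωRC).
Step 3 — Denominator: 1 + jωRC = 1 + j·2117·50·3.44e-07 = 1 + j0.03642.
Step 4 — H = 0.9987 - j0.03637.
Step 5 — Magnitude: |H| = 0.9993 (-0.0 dB); phase: φ = -2.1°.

|H| = 0.9993 (-0.0 dB), φ = -2.1°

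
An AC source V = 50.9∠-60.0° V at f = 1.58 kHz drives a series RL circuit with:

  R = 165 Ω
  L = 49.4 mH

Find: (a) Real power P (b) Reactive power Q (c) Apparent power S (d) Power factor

Step 1 — Angular frequency: ω = 2π·f = 2π·1580 = 9927 rad/s.
Step 2 — Component impedances:
  R: Z = R = 165 Ω
  L: Z = jωL = j·9927·0.0494 = 0 + j490.4 Ω
Step 3 — Series combination: Z_total = R + L = 165 + j490.4 Ω = 517.4∠71.4° Ω.
Step 4 — Source phasor: V = 50.9∠-60.0° V = 25.45 - j44.08 V.
Step 5 — Current: I = V / Z = -0.06506 - j0.07378 A = 0.09837∠-131.4° A.
Step 6 — Complex power: S = V·I* = 1.597 + j4.746 VA.
Step 7 — Real power: P = Re(S) = 1.597 W.
Step 8 — Reactive power: Q = Im(S) = 4.746 VAR.
Step 9 — Apparent power: |S| = 5.007 VA.
Step 10 — Power factor: PF = P/|S| = 0.3189 (lagging).

(a) P = 1.597 W  (b) Q = 4.746 VAR  (c) S = 5.007 VA  (d) PF = 0.3189 (lagging)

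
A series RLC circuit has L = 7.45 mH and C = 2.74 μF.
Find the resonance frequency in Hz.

Step 1 — Resonance condition Im(Z)=0 gives ω₀ = 1/√(LC).
Step 2 — ω₀ = 1/√(0.00745·2.74e-06) = 6999 rad/s.
Step 3 — f₀ = ω₀/(2π) = 1114 Hz.

f₀ = 1114 Hz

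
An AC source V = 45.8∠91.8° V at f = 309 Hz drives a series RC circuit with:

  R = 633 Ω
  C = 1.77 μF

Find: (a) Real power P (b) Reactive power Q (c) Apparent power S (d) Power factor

Step 1 — Angular frequency: ω = 2π·f = 2π·309 = 1942 rad/s.
Step 2 — Component impedances:
  R: Z = R = 633 Ω
  C: Z = 1/(jωC) = -j/(ω·C) = 0 - j291 Ω
Step 3 — Series combination: Z_total = R + C = 633 - j291 Ω = 696.7∠-24.7° Ω.
Step 4 — Source phasor: V = 45.8∠91.8° V = -1.439 + j45.78 V.
Step 5 — Current: I = V / Z = -0.02932 + j0.05884 A = 0.06574∠116.5° A.
Step 6 — Complex power: S = V·I* = 2.736 - j1.258 VA.
Step 7 — Real power: P = Re(S) = 2.736 W.
Step 8 — Reactive power: Q = Im(S) = -1.258 VAR.
Step 9 — Apparent power: |S| = 3.011 VA.
Step 10 — Power factor: PF = P/|S| = 0.9086 (leading).

(a) P = 2.736 W  (b) Q = -1.258 VAR  (c) S = 3.011 VA  (d) PF = 0.9086 (leading)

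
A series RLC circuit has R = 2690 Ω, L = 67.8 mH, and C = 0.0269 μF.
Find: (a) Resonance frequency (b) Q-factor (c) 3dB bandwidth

Step 1 — Resonance: ω₀ = 1/√(LC) = 1/√(0.0678·2.69e-08) = 2.342e+04 rad/s.
Step 2 — f₀ = ω₀/(2π) = 3727 Hz.
Step 3 — Series Q: Q = ω₀L/R = 2.342e+04·0.0678/2690 = 0.5902.
Step 4 — Bandwidth: Δω = ω₀/Q = 3.968e+04 rad/s; BW = Δω/(2π) = 6315 Hz.

(a) f₀ = 3727 Hz  (b) Q = 0.5902  (c) BW = 6315 Hz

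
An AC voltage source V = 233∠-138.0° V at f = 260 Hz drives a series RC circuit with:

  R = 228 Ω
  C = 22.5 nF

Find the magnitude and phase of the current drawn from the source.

Step 1 — Angular frequency: ω = 2π·f = 2π·260 = 1634 rad/s.
Step 2 — Component impedances:
  R: Z = R = 228 Ω
  C: Z = 1/(jωC) = -j/(ω·C) = 0 - j2.721e+04 Ω
Step 3 — Series combination: Z_total = R + C = 228 - j2.721e+04 Ω = 2.721e+04∠-89.5° Ω.
Step 4 — Source phasor: V = 233∠-138.0° V = -173.2 - j155.9 V.
Step 5 — Ohm's law: I = V / Z_total = (-173.2 - j155.9) / (228 - j2.721e+04) = 0.005677 - j0.006412 A.
Step 6 — Convert to polar: |I| = 0.008564 A, ∠I = -48.5°.

I = 0.008564∠-48.5° A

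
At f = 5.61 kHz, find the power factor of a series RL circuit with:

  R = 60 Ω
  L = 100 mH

Step 1 — Angular frequency: ω = 2π·f = 2π·5610 = 3.525e+04 rad/s.
Step 2 — Component impedances:
  R: Z = R = 60 Ω
  L: Z = jωL = j·3.525e+04·0.1 = 0 + j3525 Ω
Step 3 — Series combination: Z_total = R + L = 60 + j3525 Ω = 3525∠89.0° Ω.
Step 4 — Power factor: PF = cos(φ) = Re(Z)/|Z| = 60/3525 = 0.01702.
Step 5 — Type: Im(Z) = 3525 ⇒ lagging (phase φ = 89.0°).

PF = 0.01702 (lagging, φ = 89.0°)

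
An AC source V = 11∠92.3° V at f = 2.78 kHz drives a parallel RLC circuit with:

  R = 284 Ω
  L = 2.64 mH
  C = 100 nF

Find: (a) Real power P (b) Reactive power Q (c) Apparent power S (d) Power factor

Step 1 — Angular frequency: ω = 2π·f = 2π·2780 = 1.747e+04 rad/s.
Step 2 — Component impedances:
  R: Z = R = 284 Ω
  L: Z = jωL = j·1.747e+04·0.00264 = 0 + j46.11 Ω
  C: Z = 1/(jωC) = -j/(ω·C) = 0 - j572.5 Ω
Step 3 — Parallel combination: 1/Z_total = 1/R + 1/L + 1/C; Z_total = 8.589 + j48.64 Ω = 49.39∠80.0° Ω.
Step 4 — Source phasor: V = 11∠92.3° V = -0.4414 + j10.99 V.
Step 5 — Current: I = V / Z = 0.2176 + j0.0475 A = 0.2227∠12.3° A.
Step 6 — Complex power: S = V·I* = 0.4261 + j2.413 VA.
Step 7 — Real power: P = Re(S) = 0.4261 W.
Step 8 — Reactive power: Q = Im(S) = 2.413 VAR.
Step 9 — Apparent power: |S| = 2.45 VA.
Step 10 — Power factor: PF = P/|S| = 0.1739 (lagging).

(a) P = 0.4261 W  (b) Q = 2.413 VAR  (c) S = 2.45 VA  (d) PF = 0.1739 (lagging)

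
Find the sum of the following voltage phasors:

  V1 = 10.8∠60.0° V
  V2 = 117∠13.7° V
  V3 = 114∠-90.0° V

Step 1 — Convert each phasor to rectangular form:
  V1 = 10.8·(cos(60.0°) + j·sin(60.0°)) = 5.4 + j9.353 V
  V2 = 117·(cos(13.7°) + j·sin(13.7°)) = 113.7 + j27.71 V
  V3 = 114·(cos(-90.0°) + j·sin(-90.0°)) = 0 - j114 V
Step 2 — Sum components: V_total = 119.1 - j76.94 V.
Step 3 — Convert to polar: |V_total| = 141.8 V, ∠V_total = -32.9°.

V_total = 141.8∠-32.9° V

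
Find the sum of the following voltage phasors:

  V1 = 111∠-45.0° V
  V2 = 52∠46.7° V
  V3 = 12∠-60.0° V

Step 1 — Convert each phasor to rectangular form:
  V1 = 111·(cos(-45.0°) + j·sin(-45.0°)) = 78.49 - j78.49 V
  V2 = 52·(cos(46.7°) + j·sin(46.7°)) = 35.66 + j37.84 V
  V3 = 12·(cos(-60.0°) + j·sin(-60.0°)) = 6 - j10.39 V
Step 2 — Sum components: V_total = 120.2 - j51.04 V.
Step 3 — Convert to polar: |V_total| = 130.5 V, ∠V_total = -23.0°.

V_total = 130.5∠-23.0° V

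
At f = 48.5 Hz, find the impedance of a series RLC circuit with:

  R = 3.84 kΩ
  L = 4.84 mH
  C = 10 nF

Step 1 — Angular frequency: ω = 2π·f = 2π·48.5 = 304.7 rad/s.
Step 2 — Component impedances:
  R: Z = R = 3840 Ω
  L: Z = jωL = j·304.7·0.00484 = 0 + j1.475 Ω
  C: Z = 1/(jωC) = -j/(ω·C) = 0 - j3.282e+05 Ω
Step 3 — Series combination: Z_total = R + L + C = 3840 - j3.282e+05 Ω = 3.282e+05∠-89.3° Ω.

Z = 3840 - j3.282e+05 Ω = 3.282e+05∠-89.3° Ω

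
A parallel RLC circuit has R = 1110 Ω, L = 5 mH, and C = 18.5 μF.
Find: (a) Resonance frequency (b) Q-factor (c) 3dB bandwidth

Step 1 — Resonance: ω₀ = 1/√(LC) = 1/√(0.005·1.85e-05) = 3288 rad/s.
Step 2 — f₀ = ω₀/(2π) = 523.3 Hz.
Step 3 — Parallel Q: Q = R/(ω₀L) = 1110/(3288·0.005) = 67.52.
Step 4 — Bandwidth: Δω = ω₀/Q = 48.7 rad/s; BW = Δω/(2π) = 7.75 Hz.

(a) f₀ = 523.3 Hz  (b) Q = 67.52  (c) BW = 7.75 Hz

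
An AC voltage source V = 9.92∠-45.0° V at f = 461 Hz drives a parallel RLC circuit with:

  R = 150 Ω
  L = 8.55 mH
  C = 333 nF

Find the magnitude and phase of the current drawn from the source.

Step 1 — Angular frequency: ω = 2π·f = 2π·461 = 2897 rad/s.
Step 2 — Component impedances:
  R: Z = R = 150 Ω
  L: Z = jωL = j·2897·0.00855 = 0 + j24.77 Ω
  C: Z = 1/(jωC) = -j/(ω·C) = 0 - j1037 Ω
Step 3 — Parallel combination: 1/Z_total = 1/R + 1/L + 1/C; Z_total = 4.172 + j24.67 Ω = 25.02∠80.4° Ω.
Step 4 — Source phasor: V = 9.92∠-45.0° V = 7.014 - j7.014 V.
Step 5 — Ohm's law: I = V / Z_total = (7.014 - j7.014) / (4.172 + j24.67) = -0.2297 - j0.3232 A.
Step 6 — Convert to polar: |I| = 0.3965 A, ∠I = -125.4°.

I = 0.3965∠-125.4° A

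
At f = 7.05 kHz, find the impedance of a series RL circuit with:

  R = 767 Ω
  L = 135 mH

Step 1 — Angular frequency: ω = 2π·f = 2π·7050 = 4.43e+04 rad/s.
Step 2 — Component impedances:
  R: Z = R = 767 Ω
  L: Z = jωL = j·4.43e+04·0.135 = 0 + j5980 Ω
Step 3 — Series combination: Z_total = R + L = 767 + j5980 Ω = 6029∠82.7° Ω.

Z = 767 + j5980 Ω = 6029∠82.7° Ω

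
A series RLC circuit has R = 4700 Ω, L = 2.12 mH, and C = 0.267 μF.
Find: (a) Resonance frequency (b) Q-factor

Step 1 — Resonance condition Im(Z)=0 gives ω₀ = 1/√(LC).
Step 2 — ω₀ = 1/√(0.00212·2.67e-07) = 4.203e+04 rad/s.
Step 3 — f₀ = ω₀/(2π) = 6690 Hz.
Step 4 — Series Q: Q = ω₀L/R = 4.203e+04·0.00212/4700 = 0.01896.

(a) f₀ = 6690 Hz  (b) Q = 0.01896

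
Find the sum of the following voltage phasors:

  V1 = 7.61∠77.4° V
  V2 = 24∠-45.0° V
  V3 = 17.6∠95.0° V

Step 1 — Convert each phasor to rectangular form:
  V1 = 7.61·(cos(77.4°) + j·sin(77.4°)) = 1.66 + j7.427 V
  V2 = 24·(cos(-45.0°) + j·sin(-45.0°)) = 16.97 - j16.97 V
  V3 = 17.6·(cos(95.0°) + j·sin(95.0°)) = -1.534 + j17.53 V
Step 2 — Sum components: V_total = 17.1 + j7.989 V.
Step 3 — Convert to polar: |V_total| = 18.87 V, ∠V_total = 25.0°.

V_total = 18.87∠25.0° V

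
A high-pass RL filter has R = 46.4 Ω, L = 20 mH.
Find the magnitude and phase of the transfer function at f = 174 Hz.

Step 1 — Angular frequency: ω = 2π·174 = 1093 rad/s.
Step 2 — Transfer function: H(jω) = jωL/(R + jωL).
Step 3 — Numerator jωL = j·21.87; denominator R + jωL = 46.4 + j21.87.
Step 4 — H = 0.1817 + j0.3856.
Step 5 — Magnitude: |H| = 0.4263 (-7.4 dB); phase: φ = 64.8°.

|H| = 0.4263 (-7.4 dB), φ = 64.8°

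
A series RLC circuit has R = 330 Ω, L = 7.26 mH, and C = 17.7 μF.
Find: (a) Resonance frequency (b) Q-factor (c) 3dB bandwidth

Step 1 — Resonance condition Im(Z)=0 gives ω₀ = 1/√(LC).
Step 2 — ω₀ = 1/√(0.00726·1.77e-05) = 2790 rad/s.
Step 3 — f₀ = ω₀/(2π) = 444 Hz.
Step 4 — Series Q: Q = ω₀L/R = 2790·0.00726/330 = 0.06137.
Step 5 — 3dB bandwidth: Δω = ω₀/Q = 4.545e+04 rad/s; BW = Δω/(2π) = 7234 Hz.

(a) f₀ = 444 Hz  (b) Q = 0.06137  (c) BW = 7234 Hz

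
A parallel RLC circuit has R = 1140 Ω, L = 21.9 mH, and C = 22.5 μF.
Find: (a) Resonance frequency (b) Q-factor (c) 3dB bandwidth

Step 1 — Resonance: ω₀ = 1/√(LC) = 1/√(0.0219·2.25e-05) = 1425 rad/s.
Step 2 — f₀ = ω₀/(2π) = 226.7 Hz.
Step 3 — Parallel Q: Q = R/(ω₀L) = 1140/(1425·0.0219) = 36.54.
Step 4 — Bandwidth: Δω = ω₀/Q = 38.99 rad/s; BW = Δω/(2π) = 6.205 Hz.

(a) f₀ = 226.7 Hz  (b) Q = 36.54  (c) BW = 6.205 Hz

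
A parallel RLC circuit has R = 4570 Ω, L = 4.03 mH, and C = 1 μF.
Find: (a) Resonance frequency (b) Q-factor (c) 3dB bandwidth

Step 1 — Resonance: ω₀ = 1/√(LC) = 1/√(0.00403·1e-06) = 1.575e+04 rad/s.
Step 2 — f₀ = ω₀/(2π) = 2507 Hz.
Step 3 — Parallel Q: Q = R/(ω₀L) = 4570/(1.575e+04·0.00403) = 71.99.
Step 4 — Bandwidth: Δω = ω₀/Q = 218.8 rad/s; BW = Δω/(2π) = 34.83 Hz.

(a) f₀ = 2507 Hz  (b) Q = 71.99  (c) BW = 34.83 Hz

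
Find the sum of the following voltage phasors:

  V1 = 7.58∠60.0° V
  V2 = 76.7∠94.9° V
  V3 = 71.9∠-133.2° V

Step 1 — Convert each phasor to rectangular form:
  V1 = 7.58·(cos(60.0°) + j·sin(60.0°)) = 3.79 + j6.564 V
  V2 = 76.7·(cos(94.9°) + j·sin(94.9°)) = -6.551 + j76.42 V
  V3 = 71.9·(cos(-133.2°) + j·sin(-133.2°)) = -49.22 - j52.41 V
Step 2 — Sum components: V_total = -51.98 + j30.57 V.
Step 3 — Convert to polar: |V_total| = 60.3 V, ∠V_total = 149.5°.

V_total = 60.3∠149.5° V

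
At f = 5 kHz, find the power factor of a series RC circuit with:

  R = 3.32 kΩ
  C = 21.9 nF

Step 1 — Angular frequency: ω = 2π·f = 2π·5000 = 3.142e+04 rad/s.
Step 2 — Component impedances:
  R: Z = R = 3320 Ω
  C: Z = 1/(jωC) = -j/(ω·C) = 0 - j1453 Ω
Step 3 — Series combination: Z_total = R + C = 3320 - j1453 Ω = 3624∠-23.6° Ω.
Step 4 — Power factor: PF = cos(φ) = Re(Z)/|Z| = 3320/3624 = 0.9161.
Step 5 — Type: Im(Z) = -1453 ⇒ leading (phase φ = -23.6°).

PF = 0.9161 (leading, φ = -23.6°)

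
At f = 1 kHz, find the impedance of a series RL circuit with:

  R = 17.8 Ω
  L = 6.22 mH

Step 1 — Angular frequency: ω = 2π·f = 2π·1000 = 6283 rad/s.
Step 2 — Component impedances:
  R: Z = R = 17.8 Ω
  L: Z = jωL = j·6283·0.00622 = 0 + j39.08 Ω
Step 3 — Series combination: Z_total = R + L = 17.8 + j39.08 Ω = 42.94∠65.5° Ω.

Z = 17.8 + j39.08 Ω = 42.94∠65.5° Ω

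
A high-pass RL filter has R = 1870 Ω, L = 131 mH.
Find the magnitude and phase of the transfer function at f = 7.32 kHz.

Step 1 — Angular frequency: ω = 2π·7320 = 4.599e+04 rad/s.
Step 2 — Transfer function: H(jω) = jωL/(R + jωL).
Step 3 — Numerator jωL = j·6025; denominator R + jωL = 1870 + j6025.
Step 4 — H = 0.9121 + j0.2831.
Step 5 — Magnitude: |H| = 0.9551 (-0.4 dB); phase: φ = 17.2°.

|H| = 0.9551 (-0.4 dB), φ = 17.2°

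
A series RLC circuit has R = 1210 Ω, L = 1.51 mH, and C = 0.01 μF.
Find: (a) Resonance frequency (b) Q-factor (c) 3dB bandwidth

Step 1 — Resonance condition Im(Z)=0 gives ω₀ = 1/√(LC).
Step 2 — ω₀ = 1/√(0.00151·1e-08) = 2.573e+05 rad/s.
Step 3 — f₀ = ω₀/(2π) = 4.096e+04 Hz.
Step 4 — Series Q: Q = ω₀L/R = 2.573e+05·0.00151/1210 = 0.3211.
Step 5 — 3dB bandwidth: Δω = ω₀/Q = 8.013e+05 rad/s; BW = Δω/(2π) = 1.275e+05 Hz.

(a) f₀ = 4.096e+04 Hz  (b) Q = 0.3211  (c) BW = 1.275e+05 Hz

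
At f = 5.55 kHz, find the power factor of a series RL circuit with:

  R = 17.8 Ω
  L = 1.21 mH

Step 1 — Angular frequency: ω = 2π·f = 2π·5550 = 3.487e+04 rad/s.
Step 2 — Component impedances:
  R: Z = R = 17.8 Ω
  L: Z = jωL = j·3.487e+04·0.00121 = 0 + j42.19 Ω
Step 3 — Series combination: Z_total = R + L = 17.8 + j42.19 Ω = 45.8∠67.1° Ω.
Step 4 — Power factor: PF = cos(φ) = Re(Z)/|Z| = 17.8/45.796 = 0.3887.
Step 5 — Type: Im(Z) = 42.19 ⇒ lagging (phase φ = 67.1°).

PF = 0.3887 (lagging, φ = 67.1°)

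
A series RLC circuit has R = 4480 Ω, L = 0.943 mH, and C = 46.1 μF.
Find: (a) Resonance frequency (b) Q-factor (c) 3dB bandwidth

Step 1 — Resonance: ω₀ = 1/√(LC) = 1/√(0.000943·4.61e-05) = 4796 rad/s.
Step 2 — f₀ = ω₀/(2π) = 763.3 Hz.
Step 3 — Series Q: Q = ω₀L/R = 4796·0.000943/4480 = 0.00101.
Step 4 — Bandwidth: Δω = ω₀/Q = 4.751e+06 rad/s; BW = Δω/(2π) = 7.561e+05 Hz.

(a) f₀ = 763.3 Hz  (b) Q = 0.00101  (c) BW = 7.561e+05 Hz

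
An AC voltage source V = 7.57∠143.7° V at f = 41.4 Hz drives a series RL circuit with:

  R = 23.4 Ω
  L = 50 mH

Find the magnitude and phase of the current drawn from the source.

Step 1 — Angular frequency: ω = 2π·f = 2π·41.4 = 260.1 rad/s.
Step 2 — Component impedances:
  R: Z = R = 23.4 Ω
  L: Z = jωL = j·260.1·0.05 = 0 + j13.01 Ω
Step 3 — Series combination: Z_total = R + L = 23.4 + j13.01 Ω = 26.77∠29.1° Ω.
Step 4 — Source phasor: V = 7.57∠143.7° V = -6.101 + j4.482 V.
Step 5 — Ohm's law: I = V / Z_total = (-6.101 + j4.482) / (23.4 + j13.01) = -0.1179 + j0.257 A.
Step 6 — Convert to polar: |I| = 0.2828 A, ∠I = 114.6°.

I = 0.2828∠114.6° A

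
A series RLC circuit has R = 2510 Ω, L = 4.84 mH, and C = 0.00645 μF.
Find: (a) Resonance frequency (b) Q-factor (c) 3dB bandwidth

Step 1 — Resonance condition Im(Z)=0 gives ω₀ = 1/√(LC).
Step 2 — ω₀ = 1/√(0.00484·6.45e-09) = 1.79e+05 rad/s.
Step 3 — f₀ = ω₀/(2π) = 2.849e+04 Hz.
Step 4 — Series Q: Q = ω₀L/R = 1.79e+05·0.00484/2510 = 0.3451.
Step 5 — 3dB bandwidth: Δω = ω₀/Q = 5.186e+05 rad/s; BW = Δω/(2π) = 8.254e+04 Hz.

(a) f₀ = 2.849e+04 Hz  (b) Q = 0.3451  (c) BW = 8.254e+04 Hz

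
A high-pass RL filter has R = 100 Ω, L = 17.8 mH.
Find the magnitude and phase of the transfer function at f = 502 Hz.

Step 1 — Angular frequency: ω = 2π·502 = 3154 rad/s.
Step 2 — Transfer function: H(jω) = jωL/(R + jωL).
Step 3 — Numerator jωL = j·56.14; denominator R + jωL = 100 + j56.14.
Step 4 — H = 0.2397 + j0.4269.
Step 5 — Magnitude: |H| = 0.4896 (-6.2 dB); phase: φ = 60.7°.

|H| = 0.4896 (-6.2 dB), φ = 60.7°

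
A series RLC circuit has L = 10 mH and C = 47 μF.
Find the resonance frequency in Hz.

Step 1 — Resonance condition Im(Z)=0 gives ω₀ = 1/√(LC).
Step 2 — ω₀ = 1/√(0.01·4.7e-05) = 1459 rad/s.
Step 3 — f₀ = ω₀/(2π) = 232.2 Hz.

f₀ = 232.2 Hz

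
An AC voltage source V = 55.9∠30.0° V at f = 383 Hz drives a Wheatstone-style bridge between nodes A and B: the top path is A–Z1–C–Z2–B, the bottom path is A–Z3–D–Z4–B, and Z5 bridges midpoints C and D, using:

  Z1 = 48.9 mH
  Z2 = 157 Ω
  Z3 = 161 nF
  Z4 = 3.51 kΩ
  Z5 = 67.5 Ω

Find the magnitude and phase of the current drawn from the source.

Step 1 — Angular frequency: ω = 2π·f = 2π·383 = 2406 rad/s.
Step 2 — Component impedances:
  Z1: Z = jωL = j·2406·0.0489 = 0 + j117.7 Ω
  Z2: Z = R = 157 Ω
  Z3: Z = 1/(jωC) = -j/(ω·C) = 0 - j2581 Ω
  Z4: Z = R = 3510 Ω
  Z5: Z = R = 67.5 Ω
Step 3 — Bridge requires nodal analysis (the Z5 bridge couples midpoints C and D, so the two paths cannot be reduced to a simple series/parallel combination). Setting node B to ground and injecting 1 A at node A, the 3-node admittance system at A, C, D solves to V_A = Z_AB = 150.8 + j123.3 Ω = 194.8∠39.3° Ω.
Step 4 — Source phasor: V = 55.9∠30.0° V = 48.41 + j27.95 V.
Step 5 — Ohm's law: I = V / Z_total = (48.41 + j27.95) / (150.8 + j123.3) = 0.2832 - j0.04619 A.
Step 6 — Convert to polar: |I| = 0.287 A, ∠I = -9.3°.

I = 0.287∠-9.3° A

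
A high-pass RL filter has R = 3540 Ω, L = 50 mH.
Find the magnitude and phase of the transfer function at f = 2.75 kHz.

Step 1 — Angular frequency: ω = 2π·2750 = 1.728e+04 rad/s.
Step 2 — Transfer function: H(jω) = jωL/(R + jωL).
Step 3 — Numerator jωL = j·863.9; denominator R + jωL = 3540 + j863.9.
Step 4 — H = 0.05621 + j0.2303.
Step 5 — Magnitude: |H| = 0.2371 (-12.5 dB); phase: φ = 76.3°.

|H| = 0.2371 (-12.5 dB), φ = 76.3°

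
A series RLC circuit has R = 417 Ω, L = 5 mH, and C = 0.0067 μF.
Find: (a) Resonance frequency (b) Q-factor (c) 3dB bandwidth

Step 1 — Resonance: ω₀ = 1/√(LC) = 1/√(0.005·6.7e-09) = 1.728e+05 rad/s.
Step 2 — f₀ = ω₀/(2π) = 2.75e+04 Hz.
Step 3 — Series Q: Q = ω₀L/R = 1.728e+05·0.005/417 = 2.072.
Step 4 — Bandwidth: Δω = ω₀/Q = 8.34e+04 rad/s; BW = Δω/(2π) = 1.327e+04 Hz.

(a) f₀ = 2.75e+04 Hz  (b) Q = 2.072  (c) BW = 1.327e+04 Hz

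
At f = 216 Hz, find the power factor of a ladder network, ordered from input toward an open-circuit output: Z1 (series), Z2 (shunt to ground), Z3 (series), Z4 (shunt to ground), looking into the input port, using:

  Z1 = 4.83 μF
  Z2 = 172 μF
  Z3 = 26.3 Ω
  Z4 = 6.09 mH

Step 1 — Angular frequency: ω = 2π·f = 2π·216 = 1357 rad/s.
Step 2 — Component impedances:
  Z1: Z = 1/(jωC) = -j/(ω·C) = 0 - j152.6 Ω
  Z2: Z = 1/(jωC) = -j/(ω·C) = 0 - j4.284 Ω
  Z3: Z = R = 26.3 Ω
  Z4: Z = jωL = j·1357·0.00609 = 0 + j8.265 Ω
Step 3 — Ladder network (open output): work backward from the far end, alternating series and parallel combinations. Z_in = 0.6822 - j156.9 Ω = 156.9∠-89.8° Ω.
Step 4 — Power factor: PF = cos(φ) = Re(Z)/|Z| = 0.68215/156.94 = 0.004347.
Step 5 — Type: Im(Z) = -156.9 ⇒ leading (phase φ = -89.8°).

PF = 0.004347 (leading, φ = -89.8°)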